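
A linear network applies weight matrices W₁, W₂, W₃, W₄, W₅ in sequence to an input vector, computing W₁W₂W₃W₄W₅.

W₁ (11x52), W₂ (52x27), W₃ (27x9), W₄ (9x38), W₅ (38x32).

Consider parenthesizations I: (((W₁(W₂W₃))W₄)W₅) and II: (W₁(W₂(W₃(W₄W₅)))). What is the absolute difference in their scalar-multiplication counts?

Order I = (((W₁(W₂W₃))W₄)W₅): (W₂W₃): 52×27 by 27×9 → 52×9, cost 52·27·9 = 12636; (W₁(W₂W₃)): 11×52 by 52×9 → 11×9, cost 11·52·9 = 5148; cumulative 17784; ((W₁(W₂W₃))W₄): 11×9 by 9×38 → 11×38, cost 11·9·38 = 3762; cumulative 21546; (((W₁(W₂W₃))W₄)W₅): 11×38 by 38×32 → 11×32, cost 11·38·32 = 13376; cumulative 34922. Total 34922.
Order II = (W₁(W₂(W₃(W₄W₅)))): (W₄W₅): 9×38 by 38×32 → 9×32, cost 9·38·32 = 10944; (W₃(W₄W₅)): 27×9 by 9×32 → 27×32, cost 27·9·32 = 7776; cumulative 18720; (W₂(W₃(W₄W₅))): 52×27 by 27×32 → 52×32, cost 52·27·32 = 44928; cumulative 63648; (W₁(W₂(W₃(W₄W₅)))): 11×52 by 52×32 → 11×32, cost 11·52·32 = 18304; cumulative 81952. Total 81952.
Difference: |34922 − 81952| = 47030.

47030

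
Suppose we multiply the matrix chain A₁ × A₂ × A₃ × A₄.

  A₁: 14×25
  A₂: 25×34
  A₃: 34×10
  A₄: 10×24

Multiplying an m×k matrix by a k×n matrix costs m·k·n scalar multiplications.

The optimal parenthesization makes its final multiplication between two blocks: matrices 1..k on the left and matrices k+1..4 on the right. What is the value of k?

3

Adjacent pairs: A₁A₂ = 14·25·34 = 11900; A₂A₃ = 25·34·10 = 8500; A₃A₄ = 34·10·24 = 8160.
Length 3: A₁..A₃: k=1: 0+8500+14·25·10=12000; k=2: 11900+0+14·34·10=16660 → min 12000 | A₂..A₄: k=2: 0+8160+25·34·24=28560; k=3: 8500+0+25·10·24=14500 → min 14500.
Top-level splits: k=1: (A₁..A₁)·(A₂..A₄) → 0+14500+14·25·24 = 22900; k=2: (A₁..A₂)·(A₃..A₄) → 11900+8160+14·34·24 = 31484; k=3: (A₁..A₃)·(A₄..A₄) → 12000+0+14·10·24 = 15360.
Best split is after A₃, i.e. k = 3.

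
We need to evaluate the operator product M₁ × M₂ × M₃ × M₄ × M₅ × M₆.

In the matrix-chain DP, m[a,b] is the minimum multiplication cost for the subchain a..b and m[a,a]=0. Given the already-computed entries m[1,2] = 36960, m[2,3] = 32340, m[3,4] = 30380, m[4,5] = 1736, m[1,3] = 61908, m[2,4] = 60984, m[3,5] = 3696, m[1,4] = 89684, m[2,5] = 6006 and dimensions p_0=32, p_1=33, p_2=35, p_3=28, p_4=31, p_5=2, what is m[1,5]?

8118

m[1,5] = min over k∈[1,4] of m[1,k]+m[k+1,5]+p_{0}·p_k·p_{5}.
k=1: 0 + 6006 + 32·33·2 = 8118; k=2: 36960 + 3696 + 32·35·2 = 42896; k=3: 61908 + 1736 + 32·28·2 = 65436; k=4: 89684 + 0 + 32·31·2 = 91668.
Minimum: 8118 at k=1.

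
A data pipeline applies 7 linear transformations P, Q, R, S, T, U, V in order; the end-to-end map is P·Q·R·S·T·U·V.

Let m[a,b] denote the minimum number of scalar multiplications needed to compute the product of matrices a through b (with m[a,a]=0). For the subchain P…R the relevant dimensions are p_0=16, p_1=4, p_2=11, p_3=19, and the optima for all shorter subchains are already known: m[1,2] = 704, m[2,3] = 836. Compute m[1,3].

m[1,3] = min over k∈[1,2] of m[1,k]+m[k+1,3]+p_{0}·p_k·p_{3}.
k=1: 0 + 836 + 16·4·19 = 2052; k=2: 704 + 0 + 16·11·19 = 4048.
Minimum: 2052 at k=1.

2052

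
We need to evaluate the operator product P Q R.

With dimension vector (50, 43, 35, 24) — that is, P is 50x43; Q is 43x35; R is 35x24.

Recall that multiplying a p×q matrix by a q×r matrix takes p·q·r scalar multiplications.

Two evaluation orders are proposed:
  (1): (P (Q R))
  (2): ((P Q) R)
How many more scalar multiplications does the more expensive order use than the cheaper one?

Order (1) = (P (Q R)): (Q R): 43×35 by 35×24 → 43×24, cost 43·35·24 = 36120; (P (Q R)): 50×43 by 43×24 → 50×24, cost 50·43·24 = 51600; cumulative 87720. Total 87720.
Order (2) = ((P Q) R): (P Q): 50×43 by 43×35 → 50×35, cost 50·43·35 = 75250; ((P Q) R): 50×35 by 35×24 → 50×24, cost 50·35·24 = 42000; cumulative 117250. Total 117250.
Difference: |87720 − 117250| = 29530.

29530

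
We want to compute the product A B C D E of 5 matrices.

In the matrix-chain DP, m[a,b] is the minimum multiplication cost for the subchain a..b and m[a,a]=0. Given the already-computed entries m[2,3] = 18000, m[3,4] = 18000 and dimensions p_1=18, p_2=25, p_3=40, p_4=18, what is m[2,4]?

m[2,4] = min over k∈[2,3] of m[2,k]+m[k+1,4]+p_{1}·p_k·p_{4}.
k=2: 0 + 18000 + 18·25·18 = 26100; k=3: 18000 + 0 + 18·40·18 = 30960.
Minimum: 26100 at k=2.

26100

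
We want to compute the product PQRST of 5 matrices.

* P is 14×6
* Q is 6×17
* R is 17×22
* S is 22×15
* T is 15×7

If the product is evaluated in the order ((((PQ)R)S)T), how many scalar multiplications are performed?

12754

(PQ): 14×6 by 6×17 → 14×17, cost 14·6·17 = 1428
((PQ)R): 14×17 by 17×22 → 14×22, cost 14·17·22 = 5236; cumulative 6664
(((PQ)R)S): 14×22 by 22×15 → 14×15, cost 14·22·15 = 4620; cumulative 11284
((((PQ)R)S)T): 14×15 by 15×7 → 14×7, cost 14·15·7 = 1470; cumulative 12754
Total: 12754 scalar multiplications.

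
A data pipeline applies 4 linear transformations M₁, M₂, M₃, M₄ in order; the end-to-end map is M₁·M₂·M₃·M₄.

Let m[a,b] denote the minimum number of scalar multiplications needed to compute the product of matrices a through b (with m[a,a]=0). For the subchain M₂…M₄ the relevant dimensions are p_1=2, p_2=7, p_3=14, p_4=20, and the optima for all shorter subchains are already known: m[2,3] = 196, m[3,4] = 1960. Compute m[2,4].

m[2,4] = min over k∈[2,3] of m[2,k]+m[k+1,4]+p_{1}·p_k·p_{4}.
k=2: 0 + 1960 + 2·7·20 = 2240; k=3: 196 + 0 + 2·14·20 = 756.
Minimum: 756 at k=3.

756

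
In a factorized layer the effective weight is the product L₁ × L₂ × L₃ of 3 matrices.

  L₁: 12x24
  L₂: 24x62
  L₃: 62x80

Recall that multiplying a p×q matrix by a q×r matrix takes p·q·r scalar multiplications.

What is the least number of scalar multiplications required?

77376

Order (L₁ × (L₂ × L₃)): (L₂ × L₃): 24×62 by 62×80 → 24×80, cost 24·62·80 = 119040; (L₁ × (L₂ × L₃)): 12×24 by 24×80 → 12×80, cost 12·24·80 = 23040; cumulative 142080. Total 142080.
Order ((L₁ × L₂) × L₃): (L₁ × L₂): 12×24 by 24×62 → 12×62, cost 12·24·62 = 17856; ((L₁ × L₂) × L₃): 12×62 by 62×80 → 12×80, cost 12·62·80 = 59520; cumulative 77376. Total 77376.
Minimum: 77376.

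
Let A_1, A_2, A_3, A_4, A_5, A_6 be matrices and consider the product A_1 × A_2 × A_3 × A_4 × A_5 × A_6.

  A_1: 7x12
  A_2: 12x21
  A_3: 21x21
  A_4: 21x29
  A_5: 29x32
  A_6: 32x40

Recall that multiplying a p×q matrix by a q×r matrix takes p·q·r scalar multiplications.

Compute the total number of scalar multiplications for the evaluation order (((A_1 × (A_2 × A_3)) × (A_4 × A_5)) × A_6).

(A_2 × A_3): 12×21 by 21×21 → 12×21, cost 12·21·21 = 5292
(A_1 × (A_2 × A_3)): 7×12 by 12×21 → 7×21, cost 7·12·21 = 1764; cumulative 7056
(A_4 × A_5): 21×29 by 29×32 → 21×32, cost 21·29·32 = 19488
((A_1 × (A_2 × A_3)) × (A_4 × A_5)): 7×21 by 21×32 → 7×32, cost 7·21·32 = 4704; cumulative 31248
(((A_1 × (A_2 × A_3)) × (A_4 × A_5)) × A_6): 7×32 by 32×40 → 7×40, cost 7·32·40 = 8960; cumulative 40208
Total: 40208 scalar multiplications.

40208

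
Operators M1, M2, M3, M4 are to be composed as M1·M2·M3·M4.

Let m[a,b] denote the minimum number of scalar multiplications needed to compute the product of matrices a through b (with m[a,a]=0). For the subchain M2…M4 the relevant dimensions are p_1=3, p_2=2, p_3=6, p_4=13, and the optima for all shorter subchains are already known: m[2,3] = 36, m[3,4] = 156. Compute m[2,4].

234

m[2,4] = min over k∈[2,3] of m[2,k]+m[k+1,4]+p_{1}·p_k·p_{4}.
k=2: 0 + 156 + 3·2·13 = 234; k=3: 36 + 0 + 3·6·13 = 270.
Minimum: 234 at k=2.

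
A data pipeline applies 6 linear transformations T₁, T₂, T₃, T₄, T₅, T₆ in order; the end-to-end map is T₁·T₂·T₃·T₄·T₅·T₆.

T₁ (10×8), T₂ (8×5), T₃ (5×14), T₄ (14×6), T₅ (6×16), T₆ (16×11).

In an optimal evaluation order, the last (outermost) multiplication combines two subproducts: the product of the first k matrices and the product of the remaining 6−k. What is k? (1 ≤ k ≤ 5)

Adjacent pairs: T₁T₂ = 10·8·5 = 400; T₂T₃ = 8·5·14 = 560; T₃T₄ = 5·14·6 = 420; T₄T₅ = 14·6·16 = 1344; T₅T₆ = 6·16·11 = 1056.
Length 3: T₁..T₃: k=1: 0+560+10·8·14=1680; k=2: 400+0+10·5·14=1100 → min 1100 | T₂..T₄: k=2: 0+420+8·5·6=660; k=3: 560+0+8·14·6=1232 → min 660 | T₃..T₅: k=3: 0+1344+5·14·16=2464; k=4: 420+0+5·6·16=900 → min 900 | T₄..T₆: k=4: 0+1056+14·6·11=1980; k=5: 1344+0+14·16·11=3808 → min 1980.
Length 4: T₁..T₄: k=1: 0+660+10·8·6=1140; k=2: 400+420+10·5·6=1120; k=3: 1100+0+10·14·6=1940 → min 1120 | T₂..T₅: k=2: 0+900+8·5·16=1540; k=3: 560+1344+8·14·16=3696; k=4: 660+0+8·6·16=1428 → min 1428 | T₃..T₆: k=3: 0+1980+5·14·11=2750; k=4: 420+1056+5·6·11=1806; k=5: 900+0+5·16·11=1780 → min 1780.
Length 5: T₁..T₅: k=1: 0+1428+10·8·16=2708; k=2: 400+900+10·5·16=2100; k=3: 1100+1344+10·14·16=4684; k=4: 1120+0+10·6·16=2080 → min 2080 | T₂..T₆: k=2: 0+1780+8·5·11=2220; k=3: 560+1980+8·14·11=3772; k=4: 660+1056+8·6·11=2244; k=5: 1428+0+8·16·11=2836 → min 2220.
Top-level splits: k=1: (T₁..T₁)·(T₂..T₆) → 0+2220+10·8·11 = 3100; k=2: (T₁..T₂)·(T₃..T₆) → 400+1780+10·5·11 = 2730; k=3: (T₁..T₃)·(T₄..T₆) → 1100+1980+10·14·11 = 4620; k=4: (T₁..T₄)·(T₅..T₆) → 1120+1056+10·6·11 = 2836; k=5: (T₁..T₅)·(T₆..T₆) → 2080+0+10·16·11 = 3840.
Best split is after T₂, i.e. k = 2.

2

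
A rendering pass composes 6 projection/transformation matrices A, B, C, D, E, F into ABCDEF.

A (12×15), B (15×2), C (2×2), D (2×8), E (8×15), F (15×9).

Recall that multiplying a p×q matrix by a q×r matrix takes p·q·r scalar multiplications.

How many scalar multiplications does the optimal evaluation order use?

1118

Adjacent pairs: AB = 12·15·2 = 360; BC = 15·2·2 = 60; CD = 2·2·8 = 32; DE = 2·8·15 = 240; EF = 8·15·9 = 1080.
Length 3: A..C: k=1: 0+60+12·15·2=420; k=2: 360+0+12·2·2=408 → min 408 | B..D: k=2: 0+32+15·2·8=272; k=3: 60+0+15·2·8=300 → min 272 | C..E: k=3: 0+240+2·2·15=300; k=4: 32+0+2·8·15=272 → min 272 | D..F: k=4: 0+1080+2·8·9=1224; k=5: 240+0+2·15·9=510 → min 510.
Length 4: A..D: k=1: 0+272+12·15·8=1712; k=2: 360+32+12·2·8=584; k=3: 408+0+12·2·8=600 → min 584 | B..E: k=2: 0+272+15·2·15=722; k=3: 60+240+15·2·15=750; k=4: 272+0+15·8·15=2072 → min 722 | C..F: k=3: 0+510+2·2·9=546; k=4: 32+1080+2·8·9=1256; k=5: 272+0+2·15·9=542 → min 542.
Length 5: A..E: k=1: 0+722+12·15·15=3422; k=2: 360+272+12·2·15=992; k=3: 408+240+12·2·15=1008; k=4: 584+0+12·8·15=2024 → min 992 | B..F: k=2: 0+542+15·2·9=812; k=3: 60+510+15·2·9=840; k=4: 272+1080+15·8·9=2432; k=5: 722+0+15·15·9=2747 → min 812.
Length 6: A..F: k=1: 0+812+12·15·9=2432; k=2: 360+542+12·2·9=1118; k=3: 408+510+12·2·9=1134; k=4: 584+1080+12·8·9=2528; k=5: 992+0+12·15·9=2612 → min 1118.
Optimal order: ((AB)(((CD)E)F)) with cost 1118.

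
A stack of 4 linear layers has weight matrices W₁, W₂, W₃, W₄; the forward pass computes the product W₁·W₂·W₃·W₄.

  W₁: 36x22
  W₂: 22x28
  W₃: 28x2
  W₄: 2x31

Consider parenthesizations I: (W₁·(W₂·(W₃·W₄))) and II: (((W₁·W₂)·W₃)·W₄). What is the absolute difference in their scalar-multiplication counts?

Order I = (W₁·(W₂·(W₃·W₄))): (W₃·W₄): 28×2 by 2×31 → 28×31, cost 28·2·31 = 1736; (W₂·(W₃·W₄)): 22×28 by 28×31 → 22×31, cost 22·28·31 = 19096; cumulative 20832; (W₁·(W₂·(W₃·W₄))): 36×22 by 22×31 → 36×31, cost 36·22·31 = 24552; cumulative 45384. Total 45384.
Order II = (((W₁·W₂)·W₃)·W₄): (W₁·W₂): 36×22 by 22×28 → 36×28, cost 36·22·28 = 22176; ((W₁·W₂)·W₃): 36×28 by 28×2 → 36×2, cost 36·28·2 = 2016; cumulative 24192; (((W₁·W₂)·W₃)·W₄): 36×2 by 2×31 → 36×31, cost 36·2·31 = 2232; cumulative 26424. Total 26424.
Difference: |45384 − 26424| = 18960.

18960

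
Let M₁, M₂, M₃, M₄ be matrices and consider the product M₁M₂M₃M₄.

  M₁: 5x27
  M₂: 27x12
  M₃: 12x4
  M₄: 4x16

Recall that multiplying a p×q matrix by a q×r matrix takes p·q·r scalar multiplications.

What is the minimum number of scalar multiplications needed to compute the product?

2156

Adjacent pairs: M₁M₂ = 5·27·12 = 1620; M₂M₃ = 27·12·4 = 1296; M₃M₄ = 12·4·16 = 768.
Length 3: M₁..M₃: k=1: 0+1296+5·27·4=1836; k=2: 1620+0+5·12·4=1860 → min 1836 | M₂..M₄: k=2: 0+768+27·12·16=5952; k=3: 1296+0+27·4·16=3024 → min 3024.
Length 4: M₁..M₄: k=1: 0+3024+5·27·16=5184; k=2: 1620+768+5·12·16=3348; k=3: 1836+0+5·4·16=2156 → min 2156.
Optimal order: ((M₁(M₂M₃))M₄) with cost 2156.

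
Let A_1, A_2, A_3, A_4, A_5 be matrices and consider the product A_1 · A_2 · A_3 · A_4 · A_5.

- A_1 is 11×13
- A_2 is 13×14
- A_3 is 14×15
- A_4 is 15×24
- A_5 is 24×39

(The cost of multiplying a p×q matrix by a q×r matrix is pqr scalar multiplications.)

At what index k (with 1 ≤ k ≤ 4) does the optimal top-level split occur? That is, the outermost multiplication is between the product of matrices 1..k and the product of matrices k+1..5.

Adjacent pairs: A_1A_2 = 11·13·14 = 2002; A_2A_3 = 13·14·15 = 2730; A_3A_4 = 14·15·24 = 5040; A_4A_5 = 15·24·39 = 14040.
Length 3: A_1..A_3: k=1: 0+2730+11·13·15=4875; k=2: 2002+0+11·14·15=4312 → min 4312 | A_2..A_4: k=2: 0+5040+13·14·24=9408; k=3: 2730+0+13·15·24=7410 → min 7410 | A_3..A_5: k=3: 0+14040+14·15·39=22230; k=4: 5040+0+14·24·39=18144 → min 18144.
Length 4: A_1..A_4: k=1: 0+7410+11·13·24=10842; k=2: 2002+5040+11·14·24=10738; k=3: 4312+0+11·15·24=8272 → min 8272 | A_2..A_5: k=2: 0+18144+13·14·39=25242; k=3: 2730+14040+13·15·39=24375; k=4: 7410+0+13·24·39=19578 → min 19578.
Top-level splits: k=1: (A_1..A_1)·(A_2..A_5) → 0+19578+11·13·39 = 25155; k=2: (A_1..A_2)·(A_3..A_5) → 2002+18144+11·14·39 = 26152; k=3: (A_1..A_3)·(A_4..A_5) → 4312+14040+11·15·39 = 24787; k=4: (A_1..A_4)·(A_5..A_5) → 8272+0+11·24·39 = 18568.
Best split is after A_4, i.e. k = 4.

4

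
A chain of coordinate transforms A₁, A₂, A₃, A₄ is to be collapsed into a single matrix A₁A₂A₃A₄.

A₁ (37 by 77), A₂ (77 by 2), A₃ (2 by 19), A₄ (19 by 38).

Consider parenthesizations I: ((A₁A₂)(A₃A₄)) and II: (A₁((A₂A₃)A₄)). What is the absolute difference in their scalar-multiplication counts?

Order I = ((A₁A₂)(A₃A₄)): (A₁A₂): 37×77 by 77×2 → 37×2, cost 37·77·2 = 5698; (A₃A₄): 2×19 by 19×38 → 2×38, cost 2·19·38 = 1444; ((A₁A₂)(A₃A₄)): 37×2 by 2×38 → 37×38, cost 37·2·38 = 2812; cumulative 9954. Total 9954.
Order II = (A₁((A₂A₃)A₄)): (A₂A₃): 77×2 by 2×19 → 77×19, cost 77·2·19 = 2926; ((A₂A₃)A₄): 77×19 by 19×38 → 77×38, cost 77·19·38 = 55594; cumulative 58520; (A₁((A₂A₃)A₄)): 37×77 by 77×38 → 37×38, cost 37·77·38 = 108262; cumulative 166782. Total 166782.
Difference: |9954 − 166782| = 156828.

156828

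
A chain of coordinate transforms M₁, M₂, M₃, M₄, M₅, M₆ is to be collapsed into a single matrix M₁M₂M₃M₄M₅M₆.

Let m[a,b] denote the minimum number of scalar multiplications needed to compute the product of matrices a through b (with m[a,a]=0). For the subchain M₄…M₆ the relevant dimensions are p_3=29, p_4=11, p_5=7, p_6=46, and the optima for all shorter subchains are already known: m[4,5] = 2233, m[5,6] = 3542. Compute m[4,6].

11571

m[4,6] = min over k∈[4,5] of m[4,k]+m[k+1,6]+p_{3}·p_k·p_{6}.
k=4: 0 + 3542 + 29·11·46 = 18216; k=5: 2233 + 0 + 29·7·46 = 11571.
Minimum: 11571 at k=5.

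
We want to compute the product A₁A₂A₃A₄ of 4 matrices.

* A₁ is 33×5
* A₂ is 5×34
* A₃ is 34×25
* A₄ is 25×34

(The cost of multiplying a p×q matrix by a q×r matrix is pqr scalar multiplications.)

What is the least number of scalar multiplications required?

14110

Adjacent pairs: A₁A₂ = 33·5·34 = 5610; A₂A₃ = 5·34·25 = 4250; A₃A₄ = 34·25·34 = 28900.
Length 3: A₁..A₃: k=1: 0+4250+33·5·25=8375; k=2: 5610+0+33·34·25=33660 → min 8375 | A₂..A₄: k=2: 0+28900+5·34·34=34680; k=3: 4250+0+5·25·34=8500 → min 8500.
Length 4: A₁..A₄: k=1: 0+8500+33·5·34=14110; k=2: 5610+28900+33·34·34=72658; k=3: 8375+0+33·25·34=36425 → min 14110.
Optimal order: (A₁((A₂A₃)A₄)) with cost 14110.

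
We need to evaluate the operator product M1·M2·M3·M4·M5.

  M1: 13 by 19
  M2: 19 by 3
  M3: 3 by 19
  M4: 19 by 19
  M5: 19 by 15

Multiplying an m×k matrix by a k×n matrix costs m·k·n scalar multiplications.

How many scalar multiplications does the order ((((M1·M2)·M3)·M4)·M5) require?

9880

(M1·M2): 13×19 by 19×3 → 13×3, cost 13·19·3 = 741
((M1·M2)·M3): 13×3 by 3×19 → 13×19, cost 13·3·19 = 741; cumulative 1482
(((M1·M2)·M3)·M4): 13×19 by 19×19 → 13×19, cost 13·19·19 = 4693; cumulative 6175
((((M1·M2)·M3)·M4)·M5): 13×19 by 19×15 → 13×15, cost 13·19·15 = 3705; cumulative 9880
Total: 9880 scalar multiplications.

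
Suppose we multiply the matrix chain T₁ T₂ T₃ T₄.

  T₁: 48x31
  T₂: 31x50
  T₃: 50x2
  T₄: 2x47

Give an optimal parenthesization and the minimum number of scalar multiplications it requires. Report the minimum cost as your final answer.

10588

Adjacent pairs: T₁T₂ = 48·31·50 = 74400; T₂T₃ = 31·50·2 = 3100; T₃T₄ = 50·2·47 = 4700.
Length 3: T₁..T₃: k=1: 0+3100+48·31·2=6076; k=2: 74400+0+48·50·2=79200 → min 6076 | T₂..T₄: k=2: 0+4700+31·50·47=77550; k=3: 3100+0+31·2·47=6014 → min 6014.
Length 4: T₁..T₄: k=1: 0+6014+48·31·47=75950; k=2: 74400+4700+48·50·47=191900; k=3: 6076+0+48·2·47=10588 → min 10588.
Optimal parenthesization: ((T₁ (T₂ T₃)) T₄) with cost 10588.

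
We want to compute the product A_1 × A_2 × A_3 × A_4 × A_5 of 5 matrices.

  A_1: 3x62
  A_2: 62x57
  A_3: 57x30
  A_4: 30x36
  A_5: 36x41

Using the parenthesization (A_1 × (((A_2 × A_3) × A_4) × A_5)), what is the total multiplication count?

272118

(A_2 × A_3): 62×57 by 57×30 → 62×30, cost 62·57·30 = 106020
((A_2 × A_3) × A_4): 62×30 by 30×36 → 62×36, cost 62·30·36 = 66960; cumulative 172980
(((A_2 × A_3) × A_4) × A_5): 62×36 by 36×41 → 62×41, cost 62·36·41 = 91512; cumulative 264492
(A_1 × (((A_2 × A_3) × A_4) × A_5)): 3×62 by 62×41 → 3×41, cost 3·62·41 = 7626; cumulative 272118
Total: 272118 scalar multiplications.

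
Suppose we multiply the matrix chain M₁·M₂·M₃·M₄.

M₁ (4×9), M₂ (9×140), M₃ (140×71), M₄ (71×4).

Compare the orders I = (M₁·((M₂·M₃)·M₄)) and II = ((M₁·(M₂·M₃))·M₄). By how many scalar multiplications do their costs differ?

992

Order I = (M₁·((M₂·M₃)·M₄)): (M₂·M₃): 9×140 by 140×71 → 9×71, cost 9·140·71 = 89460; ((M₂·M₃)·M₄): 9×71 by 71×4 → 9×4, cost 9·71·4 = 2556; cumulative 92016; (M₁·((M₂·M₃)·M₄)): 4×9 by 9×4 → 4×4, cost 4·9·4 = 144; cumulative 92160. Total 92160.
Order II = ((M₁·(M₂·M₃))·M₄): (M₂·M₃): 9×140 by 140×71 → 9×71, cost 9·140·71 = 89460; (M₁·(M₂·M₃)): 4×9 by 9×71 → 4×71, cost 4·9·71 = 2556; cumulative 92016; ((M₁·(M₂·M₃))·M₄): 4×71 by 71×4 → 4×4, cost 4·71·4 = 1136; cumulative 93152. Total 93152.
Difference: |92160 − 93152| = 992.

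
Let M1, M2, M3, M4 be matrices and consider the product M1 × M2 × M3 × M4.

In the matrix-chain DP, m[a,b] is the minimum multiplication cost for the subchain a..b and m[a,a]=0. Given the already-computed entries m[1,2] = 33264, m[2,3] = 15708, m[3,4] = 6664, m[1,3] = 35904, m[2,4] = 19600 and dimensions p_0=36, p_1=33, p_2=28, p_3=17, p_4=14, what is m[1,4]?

m[1,4] = min over k∈[1,3] of m[1,k]+m[k+1,4]+p_{0}·p_k·p_{4}.
k=1: 0 + 19600 + 36·33·14 = 36232; k=2: 33264 + 6664 + 36·28·14 = 54040; k=3: 35904 + 0 + 36·17·14 = 44472.
Minimum: 36232 at k=1.

36232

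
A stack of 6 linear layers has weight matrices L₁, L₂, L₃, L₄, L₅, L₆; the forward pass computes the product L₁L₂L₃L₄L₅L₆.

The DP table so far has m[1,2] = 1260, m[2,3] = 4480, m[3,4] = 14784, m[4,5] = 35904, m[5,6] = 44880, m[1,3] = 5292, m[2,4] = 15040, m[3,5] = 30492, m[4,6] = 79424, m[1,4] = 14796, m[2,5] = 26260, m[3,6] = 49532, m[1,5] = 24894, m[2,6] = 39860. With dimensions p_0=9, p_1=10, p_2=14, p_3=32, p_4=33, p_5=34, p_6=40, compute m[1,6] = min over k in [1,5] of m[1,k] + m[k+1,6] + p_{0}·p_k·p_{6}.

m[1,6] = min over k∈[1,5] of m[1,k]+m[k+1,6]+p_{0}·p_k·p_{6}.
k=1: 0 + 39860 + 9·10·40 = 43460; k=2: 1260 + 49532 + 9·14·40 = 55832; k=3: 5292 + 79424 + 9·32·40 = 96236; k=4: 14796 + 44880 + 9·33·40 = 71556; k=5: 24894 + 0 + 9·34·40 = 37134.
Minimum: 37134 at k=5.

37134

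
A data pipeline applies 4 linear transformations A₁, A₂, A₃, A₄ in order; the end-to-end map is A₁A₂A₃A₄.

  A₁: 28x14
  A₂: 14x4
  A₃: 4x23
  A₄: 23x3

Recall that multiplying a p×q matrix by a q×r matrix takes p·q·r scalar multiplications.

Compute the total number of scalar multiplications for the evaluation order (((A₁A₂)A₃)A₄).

6076

(A₁A₂): 28×14 by 14×4 → 28×4, cost 28·14·4 = 1568
((A₁A₂)A₃): 28×4 by 4×23 → 28×23, cost 28·4·23 = 2576; cumulative 4144
(((A₁A₂)A₃)A₄): 28×23 by 23×3 → 28×3, cost 28·23·3 = 1932; cumulative 6076
Total: 6076 scalar multiplications.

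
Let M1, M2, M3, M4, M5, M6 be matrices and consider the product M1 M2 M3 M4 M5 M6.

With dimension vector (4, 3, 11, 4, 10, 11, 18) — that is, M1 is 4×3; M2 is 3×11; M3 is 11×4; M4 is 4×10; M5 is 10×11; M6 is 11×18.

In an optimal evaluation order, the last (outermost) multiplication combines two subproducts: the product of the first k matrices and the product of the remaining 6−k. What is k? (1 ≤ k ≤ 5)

Adjacent pairs: M1M2 = 4·3·11 = 132; M2M3 = 3·11·4 = 132; M3M4 = 11·4·10 = 440; M4M5 = 4·10·11 = 440; M5M6 = 10·11·18 = 1980.
Length 3: M1..M3: k=1: 0+132+4·3·4=180; k=2: 132+0+4·11·4=308 → min 180 | M2..M4: k=2: 0+440+3·11·10=770; k=3: 132+0+3·4·10=252 → min 252 | M3..M5: k=3: 0+440+11·4·11=924; k=4: 440+0+11·10·11=1650 → min 924 | M4..M6: k=4: 0+1980+4·10·18=2700; k=5: 440+0+4·11·18=1232 → min 1232.
Length 4: M1..M4: k=1: 0+252+4·3·10=372; k=2: 132+440+4·11·10=1012; k=3: 180+0+4·4·10=340 → min 340 | M2..M5: k=2: 0+924+3·11·11=1287; k=3: 132+440+3·4·11=704; k=4: 252+0+3·10·11=582 → min 582 | M3..M6: k=3: 0+1232+11·4·18=2024; k=4: 440+1980+11·10·18=4400; k=5: 924+0+11·11·18=3102 → min 2024.
Length 5: M1..M5: k=1: 0+582+4·3·11=714; k=2: 132+924+4·11·11=1540; k=3: 180+440+4·4·11=796; k=4: 340+0+4·10·11=780 → min 714 | M2..M6: k=2: 0+2024+3·11·18=2618; k=3: 132+1232+3·4·18=1580; k=4: 252+1980+3·10·18=2772; k=5: 582+0+3·11·18=1176 → min 1176.
Top-level splits: k=1: (M1..M1)·(M2..M6) → 0+1176+4·3·18 = 1392; k=2: (M1..M2)·(M3..M6) → 132+2024+4·11·18 = 2948; k=3: (M1..M3)·(M4..M6) → 180+1232+4·4·18 = 1700; k=4: (M1..M4)·(M5..M6) → 340+1980+4·10·18 = 3040; k=5: (M1..M5)·(M6..M6) → 714+0+4·11·18 = 1506.
Best split is after M1, i.e. k = 1.

1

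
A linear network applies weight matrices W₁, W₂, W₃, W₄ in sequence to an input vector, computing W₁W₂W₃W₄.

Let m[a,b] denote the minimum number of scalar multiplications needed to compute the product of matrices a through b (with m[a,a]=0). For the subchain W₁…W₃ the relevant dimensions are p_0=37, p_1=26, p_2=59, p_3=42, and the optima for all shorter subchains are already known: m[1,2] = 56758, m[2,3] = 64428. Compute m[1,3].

104832

m[1,3] = min over k∈[1,2] of m[1,k]+m[k+1,3]+p_{0}·p_k·p_{3}.
k=1: 0 + 64428 + 37·26·42 = 104832; k=2: 56758 + 0 + 37·59·42 = 148444.
Minimum: 104832 at k=1.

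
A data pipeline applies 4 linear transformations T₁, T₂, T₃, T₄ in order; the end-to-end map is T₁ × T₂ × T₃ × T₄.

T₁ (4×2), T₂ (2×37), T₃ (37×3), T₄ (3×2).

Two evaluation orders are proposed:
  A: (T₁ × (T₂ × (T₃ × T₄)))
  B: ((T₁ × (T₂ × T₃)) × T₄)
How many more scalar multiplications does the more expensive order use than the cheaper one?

116

Order A = (T₁ × (T₂ × (T₃ × T₄))): (T₃ × T₄): 37×3 by 3×2 → 37×2, cost 37·3·2 = 222; (T₂ × (T₃ × T₄)): 2×37 by 37×2 → 2×2, cost 2·37·2 = 148; cumulative 370; (T₁ × (T₂ × (T₃ × T₄))): 4×2 by 2×2 → 4×2, cost 4·2·2 = 16; cumulative 386. Total 386.
Order B = ((T₁ × (T₂ × T₃)) × T₄): (T₂ × T₃): 2×37 by 37×3 → 2×3, cost 2·37·3 = 222; (T₁ × (T₂ × T₃)): 4×2 by 2×3 → 4×3, cost 4·2·3 = 24; cumulative 246; ((T₁ × (T₂ × T₃)) × T₄): 4×3 by 3×2 → 4×2, cost 4·3·2 = 24; cumulative 270. Total 270.
Difference: |386 − 270| = 116.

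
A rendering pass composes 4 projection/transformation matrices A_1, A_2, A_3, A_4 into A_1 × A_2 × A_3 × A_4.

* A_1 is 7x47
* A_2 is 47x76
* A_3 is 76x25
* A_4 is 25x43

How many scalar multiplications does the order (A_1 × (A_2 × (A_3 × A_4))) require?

249443

(A_3 × A_4): 76×25 by 25×43 → 76×43, cost 76·25·43 = 81700
(A_2 × (A_3 × A_4)): 47×76 by 76×43 → 47×43, cost 47·76·43 = 153596; cumulative 235296
(A_1 × (A_2 × (A_3 × A_4))): 7×47 by 47×43 → 7×43, cost 7·47·43 = 14147; cumulative 249443
Total: 249443 scalar multiplications.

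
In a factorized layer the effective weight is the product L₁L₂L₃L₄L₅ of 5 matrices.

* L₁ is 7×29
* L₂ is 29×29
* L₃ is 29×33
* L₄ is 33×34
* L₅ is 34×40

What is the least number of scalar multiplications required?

Adjacent pairs: L₁L₂ = 7·29·29 = 5887; L₂L₃ = 29·29·33 = 27753; L₃L₄ = 29·33·34 = 32538; L₄L₅ = 33·34·40 = 44880.
Length 3: L₁..L₃: k=1: 0+27753+7·29·33=34452; k=2: 5887+0+7·29·33=12586 → min 12586 | L₂..L₄: k=2: 0+32538+29·29·34=61132; k=3: 27753+0+29·33·34=60291 → min 60291 | L₃..L₅: k=3: 0+44880+29·33·40=83160; k=4: 32538+0+29·34·40=71978 → min 71978.
Length 4: L₁..L₄: k=1: 0+60291+7·29·34=67193; k=2: 5887+32538+7·29·34=45327; k=3: 12586+0+7·33·34=20440 → min 20440 | L₂..L₅: k=2: 0+71978+29·29·40=105618; k=3: 27753+44880+29·33·40=110913; k=4: 60291+0+29·34·40=99731 → min 99731.
Length 5: L₁..L₅: k=1: 0+99731+7·29·40=107851; k=2: 5887+71978+7·29·40=85985; k=3: 12586+44880+7·33·40=66706; k=4: 20440+0+7·34·40=29960 → min 29960.
Optimal order: ((((L₁L₂)L₃)L₄)L₅) with cost 29960.

29960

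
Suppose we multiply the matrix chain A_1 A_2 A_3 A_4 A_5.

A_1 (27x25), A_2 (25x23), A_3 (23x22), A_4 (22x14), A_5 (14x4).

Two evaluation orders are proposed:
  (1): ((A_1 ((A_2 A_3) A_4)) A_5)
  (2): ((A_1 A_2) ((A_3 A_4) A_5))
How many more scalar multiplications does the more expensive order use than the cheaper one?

Order (1) = ((A_1 ((A_2 A_3) A_4)) A_5): (A_2 A_3): 25×23 by 23×22 → 25×22, cost 25·23·22 = 12650; ((A_2 A_3) A_4): 25×22 by 22×14 → 25×14, cost 25·22·14 = 7700; cumulative 20350; (A_1 ((A_2 A_3) A_4)): 27×25 by 25×14 → 27×14, cost 27·25·14 = 9450; cumulative 29800; ((A_1 ((A_2 A_3) A_4)) A_5): 27×14 by 14×4 → 27×4, cost 27·14·4 = 1512; cumulative 31312. Total 31312.
Order (2) = ((A_1 A_2) ((A_3 A_4) A_5)): (A_1 A_2): 27×25 by 25×23 → 27×23, cost 27·25·23 = 15525; (A_3 A_4): 23×22 by 22×14 → 23×14, cost 23·22·14 = 7084; ((A_3 A_4) A_5): 23×14 by 14×4 → 23×4, cost 23·14·4 = 1288; cumulative 8372; ((A_1 A_2) ((A_3 A_4) A_5)): 27×23 by 23×4 → 27×4, cost 27·23·4 = 2484; cumulative 26381. Total 26381.
Difference: |31312 − 26381| = 4931.

4931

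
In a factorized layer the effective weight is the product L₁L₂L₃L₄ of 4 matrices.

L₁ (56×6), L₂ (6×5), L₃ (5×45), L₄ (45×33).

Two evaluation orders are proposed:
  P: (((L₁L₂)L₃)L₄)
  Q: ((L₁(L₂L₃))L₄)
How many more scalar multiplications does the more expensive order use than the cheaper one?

2190

Order P = (((L₁L₂)L₃)L₄): (L₁L₂): 56×6 by 6×5 → 56×5, cost 56·6·5 = 1680; ((L₁L₂)L₃): 56×5 by 5×45 → 56×45, cost 56·5·45 = 12600; cumulative 14280; (((L₁L₂)L₃)L₄): 56×45 by 45×33 → 56×33, cost 56·45·33 = 83160; cumulative 97440. Total 97440.
Order Q = ((L₁(L₂L₃))L₄): (L₂L₃): 6×5 by 5×45 → 6×45, cost 6·5·45 = 1350; (L₁(L₂L₃)): 56×6 by 6×45 → 56×45, cost 56·6·45 = 15120; cumulative 16470; ((L₁(L₂L₃))L₄): 56×45 by 45×33 → 56×33, cost 56·45·33 = 83160; cumulative 99630. Total 99630.
Difference: |97440 − 99630| = 2190.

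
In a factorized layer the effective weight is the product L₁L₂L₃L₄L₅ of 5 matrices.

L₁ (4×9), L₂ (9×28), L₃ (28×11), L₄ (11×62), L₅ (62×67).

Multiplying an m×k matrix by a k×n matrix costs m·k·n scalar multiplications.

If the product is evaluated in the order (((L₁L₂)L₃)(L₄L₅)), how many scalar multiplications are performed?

50882

(L₁L₂): 4×9 by 9×28 → 4×28, cost 4·9·28 = 1008
((L₁L₂)L₃): 4×28 by 28×11 → 4×11, cost 4·28·11 = 1232; cumulative 2240
(L₄L₅): 11×62 by 62×67 → 11×67, cost 11·62·67 = 45694
(((L₁L₂)L₃)(L₄L₅)): 4×11 by 11×67 → 4×67, cost 4·11·67 = 2948; cumulative 50882
Total: 50882 scalar multiplications.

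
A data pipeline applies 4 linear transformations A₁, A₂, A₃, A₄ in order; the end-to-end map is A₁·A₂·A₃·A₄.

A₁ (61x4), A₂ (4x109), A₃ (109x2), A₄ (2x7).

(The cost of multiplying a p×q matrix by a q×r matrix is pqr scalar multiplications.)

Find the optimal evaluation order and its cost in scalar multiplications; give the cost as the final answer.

Adjacent pairs: A₁A₂ = 61·4·109 = 26596; A₂A₃ = 4·109·2 = 872; A₃A₄ = 109·2·7 = 1526.
Length 3: A₁..A₃: k=1: 0+872+61·4·2=1360; k=2: 26596+0+61·109·2=39894 → min 1360 | A₂..A₄: k=2: 0+1526+4·109·7=4578; k=3: 872+0+4·2·7=928 → min 928.
Length 4: A₁..A₄: k=1: 0+928+61·4·7=2636; k=2: 26596+1526+61·109·7=74665; k=3: 1360+0+61·2·7=2214 → min 2214.
Optimal parenthesization: ((A₁·(A₂·A₃))·A₄) with cost 2214.

2214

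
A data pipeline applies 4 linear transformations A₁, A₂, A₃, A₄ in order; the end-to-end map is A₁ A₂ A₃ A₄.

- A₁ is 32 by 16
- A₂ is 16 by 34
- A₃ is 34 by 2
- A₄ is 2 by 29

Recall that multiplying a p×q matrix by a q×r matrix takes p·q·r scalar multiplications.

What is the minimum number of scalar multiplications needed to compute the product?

Adjacent pairs: A₁A₂ = 32·16·34 = 17408; A₂A₃ = 16·34·2 = 1088; A₃A₄ = 34·2·29 = 1972.
Length 3: A₁..A₃: k=1: 0+1088+32·16·2=2112; k=2: 17408+0+32·34·2=19584 → min 2112 | A₂..A₄: k=2: 0+1972+16·34·29=17748; k=3: 1088+0+16·2·29=2016 → min 2016.
Length 4: A₁..A₄: k=1: 0+2016+32·16·29=16864; k=2: 17408+1972+32·34·29=50932; k=3: 2112+0+32·2·29=3968 → min 3968.
Optimal order: ((A₁ (A₂ A₃)) A₄) with cost 3968.

3968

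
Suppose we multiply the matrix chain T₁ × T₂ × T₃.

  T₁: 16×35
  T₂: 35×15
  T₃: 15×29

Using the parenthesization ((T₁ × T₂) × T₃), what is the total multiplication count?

(T₁ × T₂): 16×35 by 35×15 → 16×15, cost 16·35·15 = 8400
((T₁ × T₂) × T₃): 16×15 by 15×29 → 16×29, cost 16·15·29 = 6960; cumulative 15360
Total: 15360 scalar multiplications.

15360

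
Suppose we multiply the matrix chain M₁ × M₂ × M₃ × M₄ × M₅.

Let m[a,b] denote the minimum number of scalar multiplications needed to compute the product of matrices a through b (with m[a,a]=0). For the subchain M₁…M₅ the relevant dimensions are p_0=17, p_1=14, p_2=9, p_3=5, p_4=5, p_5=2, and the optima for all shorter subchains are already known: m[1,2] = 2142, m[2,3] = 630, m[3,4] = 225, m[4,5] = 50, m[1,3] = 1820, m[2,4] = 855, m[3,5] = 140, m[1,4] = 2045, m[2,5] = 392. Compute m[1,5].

868

m[1,5] = min over k∈[1,4] of m[1,k]+m[k+1,5]+p_{0}·p_k·p_{5}.
k=1: 0 + 392 + 17·14·2 = 868; k=2: 2142 + 140 + 17·9·2 = 2588; k=3: 1820 + 50 + 17·5·2 = 2040; k=4: 2045 + 0 + 17·5·2 = 2215.
Minimum: 868 at k=1.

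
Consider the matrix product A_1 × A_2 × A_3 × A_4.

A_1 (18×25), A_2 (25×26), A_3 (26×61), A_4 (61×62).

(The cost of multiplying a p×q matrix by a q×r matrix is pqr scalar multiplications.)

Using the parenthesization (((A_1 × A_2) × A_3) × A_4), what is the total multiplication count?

(A_1 × A_2): 18×25 by 25×26 → 18×26, cost 18·25·26 = 11700
((A_1 × A_2) × A_3): 18×26 by 26×61 → 18×61, cost 18·26·61 = 28548; cumulative 40248
(((A_1 × A_2) × A_3) × A_4): 18×61 by 61×62 → 18×62, cost 18·61·62 = 68076; cumulative 108324
Total: 108324 scalar multiplications.

108324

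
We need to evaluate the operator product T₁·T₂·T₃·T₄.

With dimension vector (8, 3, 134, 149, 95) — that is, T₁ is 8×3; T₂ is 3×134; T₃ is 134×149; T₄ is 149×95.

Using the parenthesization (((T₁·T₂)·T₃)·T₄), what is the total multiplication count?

276184

(T₁·T₂): 8×3 by 3×134 → 8×134, cost 8·3·134 = 3216
((T₁·T₂)·T₃): 8×134 by 134×149 → 8×149, cost 8·134·149 = 159728; cumulative 162944
(((T₁·T₂)·T₃)·T₄): 8×149 by 149×95 → 8×95, cost 8·149·95 = 113240; cumulative 276184
Total: 276184 scalar multiplications.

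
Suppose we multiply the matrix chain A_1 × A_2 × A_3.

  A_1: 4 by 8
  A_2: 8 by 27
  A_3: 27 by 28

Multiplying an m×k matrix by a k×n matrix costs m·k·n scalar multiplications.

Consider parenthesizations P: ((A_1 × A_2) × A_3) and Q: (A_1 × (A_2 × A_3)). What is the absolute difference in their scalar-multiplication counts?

3056

Order P = ((A_1 × A_2) × A_3): (A_1 × A_2): 4×8 by 8×27 → 4×27, cost 4·8·27 = 864; ((A_1 × A_2) × A_3): 4×27 by 27×28 → 4×28, cost 4·27·28 = 3024; cumulative 3888. Total 3888.
Order Q = (A_1 × (A_2 × A_3)): (A_2 × A_3): 8×27 by 27×28 → 8×28, cost 8·27·28 = 6048; (A_1 × (A_2 × A_3)): 4×8 by 8×28 → 4×28, cost 4·8·28 = 896; cumulative 6944. Total 6944.
Difference: |3888 − 6944| = 3056.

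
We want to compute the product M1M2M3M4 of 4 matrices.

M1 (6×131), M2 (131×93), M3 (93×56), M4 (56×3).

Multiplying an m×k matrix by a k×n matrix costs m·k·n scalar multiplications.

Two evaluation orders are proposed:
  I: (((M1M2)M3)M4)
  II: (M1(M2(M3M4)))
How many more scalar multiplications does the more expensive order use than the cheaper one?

Order I = (((M1M2)M3)M4): (M1M2): 6×131 by 131×93 → 6×93, cost 6·131·93 = 73098; ((M1M2)M3): 6×93 by 93×56 → 6×56, cost 6·93·56 = 31248; cumulative 104346; (((M1M2)M3)M4): 6×56 by 56×3 → 6×3, cost 6·56·3 = 1008; cumulative 105354. Total 105354.
Order II = (M1(M2(M3M4))): (M3M4): 93×56 by 56×3 → 93×3, cost 93·56·3 = 15624; (M2(M3M4)): 131×93 by 93×3 → 131×3, cost 131·93·3 = 36549; cumulative 52173; (M1(M2(M3M4))): 6×131 by 131×3 → 6×3, cost 6·131·3 = 2358; cumulative 54531. Total 54531.
Difference: |105354 − 54531| = 50823.

50823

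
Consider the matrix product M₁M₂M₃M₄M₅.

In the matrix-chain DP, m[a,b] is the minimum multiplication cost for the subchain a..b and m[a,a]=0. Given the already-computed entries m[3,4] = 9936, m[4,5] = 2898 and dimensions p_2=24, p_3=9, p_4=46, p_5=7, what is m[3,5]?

m[3,5] = min over k∈[3,4] of m[3,k]+m[k+1,5]+p_{2}·p_k·p_{5}.
k=3: 0 + 2898 + 24·9·7 = 4410; k=4: 9936 + 0 + 24·46·7 = 17664.
Minimum: 4410 at k=3.

4410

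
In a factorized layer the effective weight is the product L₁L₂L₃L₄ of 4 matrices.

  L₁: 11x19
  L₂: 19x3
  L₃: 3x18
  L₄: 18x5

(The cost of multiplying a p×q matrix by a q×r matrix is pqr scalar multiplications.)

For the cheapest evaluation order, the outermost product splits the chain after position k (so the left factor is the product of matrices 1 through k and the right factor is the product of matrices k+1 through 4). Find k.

2

Adjacent pairs: L₁L₂ = 11·19·3 = 627; L₂L₃ = 19·3·18 = 1026; L₃L₄ = 3·18·5 = 270.
Length 3: L₁..L₃: k=1: 0+1026+11·19·18=4788; k=2: 627+0+11·3·18=1221 → min 1221 | L₂..L₄: k=2: 0+270+19·3·5=555; k=3: 1026+0+19·18·5=2736 → min 555.
Top-level splits: k=1: (L₁..L₁)·(L₂..L₄) → 0+555+11·19·5 = 1600; k=2: (L₁..L₂)·(L₃..L₄) → 627+270+11·3·5 = 1062; k=3: (L₁..L₃)·(L₄..L₄) → 1221+0+11·18·5 = 2211.
Best split is after L₂, i.e. k = 2.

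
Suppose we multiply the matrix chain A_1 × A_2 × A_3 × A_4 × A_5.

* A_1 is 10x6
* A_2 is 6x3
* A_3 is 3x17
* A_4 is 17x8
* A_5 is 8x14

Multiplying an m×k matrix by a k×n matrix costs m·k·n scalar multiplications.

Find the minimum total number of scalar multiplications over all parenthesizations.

Adjacent pairs: A_1A_2 = 10·6·3 = 180; A_2A_3 = 6·3·17 = 306; A_3A_4 = 3·17·8 = 408; A_4A_5 = 17·8·14 = 1904.
Length 3: A_1..A_3: k=1: 0+306+10·6·17=1326; k=2: 180+0+10·3·17=690 → min 690 | A_2..A_4: k=2: 0+408+6·3·8=552; k=3: 306+0+6·17·8=1122 → min 552 | A_3..A_5: k=3: 0+1904+3·17·14=2618; k=4: 408+0+3·8·14=744 → min 744.
Length 4: A_1..A_4: k=1: 0+552+10·6·8=1032; k=2: 180+408+10·3·8=828; k=3: 690+0+10·17·8=2050 → min 828 | A_2..A_5: k=2: 0+744+6·3·14=996; k=3: 306+1904+6·17·14=3638; k=4: 552+0+6·8·14=1224 → min 996.
Length 5: A_1..A_5: k=1: 0+996+10·6·14=1836; k=2: 180+744+10·3·14=1344; k=3: 690+1904+10·17·14=4974; k=4: 828+0+10·8·14=1948 → min 1344.
Optimal order: ((A_1 × A_2) × ((A_3 × A_4) × A_5)) with cost 1344.

1344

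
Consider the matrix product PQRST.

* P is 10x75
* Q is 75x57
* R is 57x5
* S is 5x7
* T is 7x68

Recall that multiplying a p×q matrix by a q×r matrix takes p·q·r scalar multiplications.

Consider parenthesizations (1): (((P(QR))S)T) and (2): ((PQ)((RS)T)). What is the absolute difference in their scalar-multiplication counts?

80402

Order (1) = (((P(QR))S)T): (QR): 75×57 by 57×5 → 75×5, cost 75·57·5 = 21375; (P(QR)): 10×75 by 75×5 → 10×5, cost 10·75·5 = 3750; cumulative 25125; ((P(QR))S): 10×5 by 5×7 → 10×7, cost 10·5·7 = 350; cumulative 25475; (((P(QR))S)T): 10×7 by 7×68 → 10×68, cost 10·7·68 = 4760; cumulative 30235. Total 30235.
Order (2) = ((PQ)((RS)T)): (PQ): 10×75 by 75×57 → 10×57, cost 10·75·57 = 42750; (RS): 57×5 by 5×7 → 57×7, cost 57·5·7 = 1995; ((RS)T): 57×7 by 7×68 → 57×68, cost 57·7·68 = 27132; cumulative 29127; ((PQ)((RS)T)): 10×57 by 57×68 → 10×68, cost 10·57·68 = 38760; cumulative 110637. Total 110637.
Difference: |30235 − 110637| = 80402.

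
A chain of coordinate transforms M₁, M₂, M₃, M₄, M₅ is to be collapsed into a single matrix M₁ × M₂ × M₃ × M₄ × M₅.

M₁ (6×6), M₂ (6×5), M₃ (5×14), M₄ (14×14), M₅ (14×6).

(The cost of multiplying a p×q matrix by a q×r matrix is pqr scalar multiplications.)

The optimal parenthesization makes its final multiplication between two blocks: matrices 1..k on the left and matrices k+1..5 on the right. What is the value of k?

Adjacent pairs: M₁M₂ = 6·6·5 = 180; M₂M₃ = 6·5·14 = 420; M₃M₄ = 5·14·14 = 980; M₄M₅ = 14·14·6 = 1176.
Length 3: M₁..M₃: k=1: 0+420+6·6·14=924; k=2: 180+0+6·5·14=600 → min 600 | M₂..M₄: k=2: 0+980+6·5·14=1400; k=3: 420+0+6·14·14=1596 → min 1400 | M₃..M₅: k=3: 0+1176+5·14·6=1596; k=4: 980+0+5·14·6=1400 → min 1400.
Length 4: M₁..M₄: k=1: 0+1400+6·6·14=1904; k=2: 180+980+6·5·14=1580; k=3: 600+0+6·14·14=1776 → min 1580 | M₂..M₅: k=2: 0+1400+6·5·6=1580; k=3: 420+1176+6·14·6=2100; k=4: 1400+0+6·14·6=1904 → min 1580.
Top-level splits: k=1: (M₁..M₁)·(M₂..M₅) → 0+1580+6·6·6 = 1796; k=2: (M₁..M₂)·(M₃..M₅) → 180+1400+6·5·6 = 1760; k=3: (M₁..M₃)·(M₄..M₅) → 600+1176+6·14·6 = 2280; k=4: (M₁..M₄)·(M₅..M₅) → 1580+0+6·14·6 = 2084.
Best split is after M₂, i.e. k = 2.

2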